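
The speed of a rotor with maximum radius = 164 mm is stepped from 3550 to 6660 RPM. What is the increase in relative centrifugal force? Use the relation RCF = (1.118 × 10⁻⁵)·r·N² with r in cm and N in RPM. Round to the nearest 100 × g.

≈ 5800 ×g

r = 164 mm = 16.4 cm
RCF₁ = 1.118 × 10⁻⁵ × 16.4 × (3550)² = 1.118 × 10⁻⁵ × 16.4 × 12,602,500 ≈ 2,310.7 × g
RCF₂ = 1.118 × 10⁻⁵ × 16.4 × (6660)² = 1.118 × 10⁻⁵ × 16.4 × 44,355,600 ≈ 8,132.7 × g
Increase = 8,132.7 − 2,310.7 = 5,822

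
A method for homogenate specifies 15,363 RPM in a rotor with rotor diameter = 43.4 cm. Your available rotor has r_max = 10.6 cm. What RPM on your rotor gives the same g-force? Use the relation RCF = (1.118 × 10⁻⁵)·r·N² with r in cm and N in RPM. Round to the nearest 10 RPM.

Original rotor: r = 43.4 / 2 = 21.7 cm
RCF = 1.118 × 10⁻⁵ × r × N²
RCF_original = 1.118 × 10⁻⁵ × 21.7 × (15363)² = 1.118 × 10⁻⁵ × 21.7 × 236,021,769 ≈ 57,260.3 × g
57,260.3 = 1.118 × 10⁻⁵ × 10.6 × N²
N² = 57,260.3 / (11.8508 × 10⁻⁵) = 483,176,663
N ≈ √483,176,663 ≈ 21,981.3

21980 RPM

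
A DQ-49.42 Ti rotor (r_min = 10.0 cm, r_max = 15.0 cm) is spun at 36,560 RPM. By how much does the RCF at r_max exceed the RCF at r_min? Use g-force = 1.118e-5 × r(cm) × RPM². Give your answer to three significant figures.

ΔRCF ≈ 74700 × g

ΔRCF = 1.118 × 10⁻⁵ × (r_max − r_min) × N² = 1.118 × 10⁻⁵ × 5.0 × 1,336,633,600 ≈ 74,717.8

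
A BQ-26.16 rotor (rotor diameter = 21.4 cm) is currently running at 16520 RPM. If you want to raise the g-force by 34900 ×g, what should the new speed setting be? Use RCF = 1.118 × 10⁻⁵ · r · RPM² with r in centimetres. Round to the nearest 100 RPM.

r = 21.4 / 2 = 10.7 cm
Current RCF = 1.118 × 10⁻⁵ × 10.7 × (16520)² = 1.118 × 10⁻⁵ × 10.7 × 272,910,400 ≈ 32,647.2 × g
Target RCF = 32,647.2 + 34,900 = 67,547.2 × g
N² = 67,547.2 / (11.9626 × 10⁻⁵) = 564,653,169
N ≈ √564,653,169 ≈ 23,762.4

≈ 23800 RPM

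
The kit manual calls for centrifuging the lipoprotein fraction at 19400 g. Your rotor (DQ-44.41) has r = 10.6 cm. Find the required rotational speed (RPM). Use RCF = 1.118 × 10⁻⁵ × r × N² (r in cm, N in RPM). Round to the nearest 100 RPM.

RCF = 1.118 × 10⁻⁵ × r × N²
19,400 = 1.118 × 10⁻⁵ × 10.6 × N²
N² = 19,400 / (11.8508 × 10⁻⁵) = 163,702,029
N ≈ √163,702,029 ≈ 12,794.6

12800 RPM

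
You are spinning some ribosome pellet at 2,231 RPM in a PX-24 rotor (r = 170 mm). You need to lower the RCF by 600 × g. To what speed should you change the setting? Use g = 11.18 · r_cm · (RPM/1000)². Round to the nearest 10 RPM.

r = 170 mm = 17.0 cm
Current RCF = 11.18 × 17 × (2.231)² = 11.18 × 17 × 4.977361 ≈ 946 × g
Target RCF = 946 − 600 = 346 × g
(N/1000)² = 346 / 190.06 = 1.820478
N = 1000 × √1.820478 ≈ 1,349.3

1350 RPM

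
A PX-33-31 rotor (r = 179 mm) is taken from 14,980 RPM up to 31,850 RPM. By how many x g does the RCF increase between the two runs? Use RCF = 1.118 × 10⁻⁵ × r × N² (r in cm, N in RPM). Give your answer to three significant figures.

158000 x g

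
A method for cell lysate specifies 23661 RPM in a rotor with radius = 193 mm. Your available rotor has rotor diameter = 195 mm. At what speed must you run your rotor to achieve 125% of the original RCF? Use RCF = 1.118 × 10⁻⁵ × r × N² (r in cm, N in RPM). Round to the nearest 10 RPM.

≈ 37220 RPM

Original rotor: r = 193 mm = 19.3 cm
RCF_original = 1.118 × 10⁻⁵ × 19.3 × (23661)² = 1.118 × 10⁻⁵ × 19.3 × 559,842,921 ≈ 120,799.5 × g
Target RCF = 1.25 × 120,799.5 ≈ 150,999.4 × g
Your rotor: r = 195 mm / 2 = 97.5 mm = 9.75 cm
150,999.4 = 1.118 × 10⁻⁵ × 9.75 × N²
N² = 150,999.4 / (10.9005 × 10⁻⁵) = 1,385,252,053
N ≈ √1,385,252,053 ≈ 37,219.0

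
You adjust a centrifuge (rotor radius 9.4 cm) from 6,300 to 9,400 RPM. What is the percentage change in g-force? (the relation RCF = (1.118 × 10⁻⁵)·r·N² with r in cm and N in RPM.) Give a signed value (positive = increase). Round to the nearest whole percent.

+123%

RCF ∝ N², so the ratio is (9400/6300)² = (1.492063)² = 2.2263.
Change = 2.2263 − 1 = +1.2263 → +122.6%.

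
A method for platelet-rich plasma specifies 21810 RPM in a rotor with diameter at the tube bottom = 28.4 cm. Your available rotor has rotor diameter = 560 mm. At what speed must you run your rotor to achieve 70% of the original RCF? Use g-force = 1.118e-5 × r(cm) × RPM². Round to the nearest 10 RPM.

Original rotor: r = 28.4 / 2 = 14.2 cm
RCF_original = 1.118 × 10⁻⁵ × 14.2 × (21810)² = 1.118 × 10⁻⁵ × 14.2 × 475,676,100 ≈ 75,516.4 × g
Target RCF = 0.7 × 75,516.4 ≈ 52,861.5 × g
Your rotor: r = 560 mm / 2 = 280 mm = 28 cm
52,861.5 = 1.118 × 10⁻⁵ × 28 × N²
N² = 52,861.5 / (31.304 × 10⁻⁵) = 168,865,001
N ≈ √168,865,001 ≈ 12,994.8

≈ 12990 RPM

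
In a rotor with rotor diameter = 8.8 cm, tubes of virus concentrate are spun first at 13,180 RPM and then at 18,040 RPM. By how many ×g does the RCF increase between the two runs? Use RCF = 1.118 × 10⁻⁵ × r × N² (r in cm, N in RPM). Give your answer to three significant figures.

r = 8.8 / 2 = 4.4 cm
RCF₁ = 1.118 × 10⁻⁵ × 4.4 × (13180)² = 1.118 × 10⁻⁵ × 4.4 × 173,712,400 ≈ 8,545.3 × g
RCF₂ = 1.118 × 10⁻⁵ × 4.4 × (18040)² = 1.118 × 10⁻⁵ × 4.4 × 325,441,600 ≈ 16,009.1 × g
Increase = 16,009.1 − 8,545.3 = 7,463.8

≈ 7460 ×g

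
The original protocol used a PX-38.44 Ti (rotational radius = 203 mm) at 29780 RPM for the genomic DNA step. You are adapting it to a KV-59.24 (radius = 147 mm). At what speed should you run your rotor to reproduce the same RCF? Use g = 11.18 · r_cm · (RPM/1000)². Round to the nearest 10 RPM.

Original rotor: r = 203 mm = 20.3 cm
RCF_original = 11.18 × 20.3 × (29.78)² = 11.18 × 20.3 × 886.8484 ≈ 201,273.8 × g
Your rotor: r = 147 mm = 14.7 cm
201,273.8 = 11.18 × 14.7 × (N/1000)²
(N/1000)² = 201,273.8 / 164.346 = 1224.695
N = 1000 × √1224.695 ≈ 34,995.6

35000 RPM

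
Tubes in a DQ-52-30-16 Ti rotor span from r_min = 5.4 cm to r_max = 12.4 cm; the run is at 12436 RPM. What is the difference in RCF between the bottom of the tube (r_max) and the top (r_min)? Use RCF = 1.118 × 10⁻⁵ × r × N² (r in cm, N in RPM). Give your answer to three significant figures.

ΔRCF ≈ 12100 x g

ΔRCF = 1.118 × 10⁻⁵ × (r_max − r_min) × N² = 1.118 × 10⁻⁵ × 7.0 × 154,654,096 ≈ 12,103.2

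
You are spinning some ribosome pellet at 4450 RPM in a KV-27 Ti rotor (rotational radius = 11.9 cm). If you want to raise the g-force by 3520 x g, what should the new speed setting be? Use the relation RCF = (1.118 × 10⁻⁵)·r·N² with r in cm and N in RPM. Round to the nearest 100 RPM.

N₂ ≈ 6800 RPM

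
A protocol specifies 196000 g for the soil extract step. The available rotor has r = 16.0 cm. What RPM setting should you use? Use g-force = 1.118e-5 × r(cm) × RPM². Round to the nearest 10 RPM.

RCF = 1.118 × 10⁻⁵ × r × N²
196,000 = 1.118 × 10⁻⁵ × 16 × N²
N² = 196,000 / (17.888 × 10⁻⁵) = 1,095,706,619
N ≈ √1,095,706,619 ≈ 33,101.5

≈ 33100 RPM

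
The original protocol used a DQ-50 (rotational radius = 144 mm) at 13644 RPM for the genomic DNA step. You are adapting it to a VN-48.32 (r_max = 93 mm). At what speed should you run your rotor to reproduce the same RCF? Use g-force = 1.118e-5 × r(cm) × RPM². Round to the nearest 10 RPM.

16980 RPM

Original rotor: r = 144 mm = 14.4 cm
RCF_original = 1.118 × 10⁻⁵ × 14.4 × (13644)² = 1.118 × 10⁻⁵ × 14.4 × 186,158,736 ≈ 29,970.1 × g
Your rotor: r = 93 mm = 9.3 cm
29,970.1 = 1.118 × 10⁻⁵ × 9.3 × N²
N² = 29,970.1 / (10.3974 × 10⁻⁵) = 288,246,100
N ≈ √288,246,100 ≈ 16,977.8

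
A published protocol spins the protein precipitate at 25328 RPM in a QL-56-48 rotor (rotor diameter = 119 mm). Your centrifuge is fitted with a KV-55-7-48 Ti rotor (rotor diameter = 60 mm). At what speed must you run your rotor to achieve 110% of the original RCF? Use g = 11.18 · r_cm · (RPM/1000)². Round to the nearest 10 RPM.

Original rotor: r = 119 mm / 2 = 59.5 mm = 5.95 cm
RCF_original = 11.18 × 5.95 × (25.328)² = 11.18 × 5.95 × 641.507584 ≈ 42,673.7 × g
Target RCF = 1.1 × 42,673.7 ≈ 46,941.1 × g
Your rotor: r = 60 mm / 2 = 30 mm = 3 cm
46,941.1 = 11.18 × 3 × (N/1000)²
(N/1000)² = 46,941.1 / 33.54 = 1399.556
N = 1000 × √1399.556 ≈ 37,410.6

37410 RPM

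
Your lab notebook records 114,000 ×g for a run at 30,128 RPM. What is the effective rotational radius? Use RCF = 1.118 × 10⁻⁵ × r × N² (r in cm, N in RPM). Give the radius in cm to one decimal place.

11.2 cm

RCF = 1.118 × 10⁻⁵ × r × N²
114000 = 1.118 × 10⁻⁵ × r × (30128)²
r = 114000 / (1.118 × 10⁻⁵ × 907,696,384) = 114000 / 10148.05 ≈ 11.234 cm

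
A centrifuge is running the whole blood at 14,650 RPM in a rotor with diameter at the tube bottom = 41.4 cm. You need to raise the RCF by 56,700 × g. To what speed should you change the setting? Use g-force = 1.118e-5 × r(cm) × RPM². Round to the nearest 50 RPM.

N₂ ≈ 21450 RPM

r = 41.4 / 2 = 20.7 cm
Current RCF = 1.118 × 10⁻⁵ × 20.7 × (14650)² = 1.118 × 10⁻⁵ × 20.7 × 214,622,500 ≈ 49,669.2 × g
Target RCF = 49,669.2 + 56,700 = 106,369.2 × g
N² = 106,369.2 / (23.1426 × 10⁻⁵) = 459,625,107
N ≈ √459,625,107 ≈ 21,438.9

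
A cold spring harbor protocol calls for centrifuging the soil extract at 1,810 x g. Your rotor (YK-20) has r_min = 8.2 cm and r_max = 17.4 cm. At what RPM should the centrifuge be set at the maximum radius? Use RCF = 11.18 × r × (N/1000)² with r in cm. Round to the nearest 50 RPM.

≈ 3050 RPM

Use r_max = 17.4 cm.
1,810 = 11.18 × 17.4 × (N/1000)²
(N/1000)² = 1,810 / 194.532 = 9.304382
N = 1000 × √9.304382 ≈ 3,050.3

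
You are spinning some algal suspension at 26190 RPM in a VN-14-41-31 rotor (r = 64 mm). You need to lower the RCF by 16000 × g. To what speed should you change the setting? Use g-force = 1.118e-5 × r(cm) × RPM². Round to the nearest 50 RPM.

r = 64 mm = 6.4 cm
Current RCF = 1.118 × 10⁻⁵ × 6.4 × (26190)² = 1.118 × 10⁻⁵ × 6.4 × 685,916,100 ≈ 49,078.7 × g
Target RCF = 49,078.7 − 16,000 = 33,078.7 × g
N² = 33,078.7 / (7.1552 × 10⁻⁵) = 462,302,941
N ≈ √462,302,941 ≈ 21,501.2

21500 RPM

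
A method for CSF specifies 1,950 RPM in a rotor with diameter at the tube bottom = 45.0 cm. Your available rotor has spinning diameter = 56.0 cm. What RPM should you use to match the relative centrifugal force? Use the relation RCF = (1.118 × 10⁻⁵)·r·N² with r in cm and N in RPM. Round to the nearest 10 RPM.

Original rotor: r = 45.0 / 2 = 22.5 cm
RCF_original = 1.118 × 10⁻⁵ × 22.5 × (1950)² = 1.118 × 10⁻⁵ × 22.5 × 3,802,500 ≈ 956.5 × g
Your rotor: r = 56.0 / 2 = 28 cm
956.5 = 1.118 × 10⁻⁵ × 28 × N²
N² = 956.5 / (31.304 × 10⁻⁵) = 3,055,520
N ≈ √3,055,520 ≈ 1,748.0

≈ 1750 RPM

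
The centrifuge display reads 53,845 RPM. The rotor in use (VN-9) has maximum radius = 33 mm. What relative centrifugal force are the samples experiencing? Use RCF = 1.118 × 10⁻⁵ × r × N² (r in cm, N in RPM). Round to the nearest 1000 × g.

≈ 107000 ×g

r = 33 mm = 3.3 cm
RCF = 1.118 × 10⁻⁵ × r × N²
RCF = 1.118 × 10⁻⁵ × 3.3 × (53845)² = 1.118 × 10⁻⁵ × 3.3 × 2,899,284,025 ≈ 106,966.2 × g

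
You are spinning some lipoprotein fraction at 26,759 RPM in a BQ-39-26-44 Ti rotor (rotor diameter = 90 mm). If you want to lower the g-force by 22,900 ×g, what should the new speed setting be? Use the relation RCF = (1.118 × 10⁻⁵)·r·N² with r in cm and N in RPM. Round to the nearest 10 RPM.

r = 90 mm / 2 = 45 mm = 4.5 cm
Current RCF = 1.118 × 10⁻⁵ × 4.5 × (26759)² = 1.118 × 10⁻⁵ × 4.5 × 716,044,081 ≈ 36,024.2 × g
Target RCF = 36,024.2 − 22,900 = 13,124.2 × g
N² = 13,124.2 / (5.031 × 10⁻⁵) = 260,866,627
N ≈ √260,866,627 ≈ 16,151.4

N₂ ≈ 16150 RPM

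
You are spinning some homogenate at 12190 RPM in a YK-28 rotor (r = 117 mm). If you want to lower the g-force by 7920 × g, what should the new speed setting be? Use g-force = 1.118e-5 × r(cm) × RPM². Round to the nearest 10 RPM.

9380 RPM

r = 117 mm = 11.7 cm
Current RCF = 1.118 × 10⁻⁵ × 11.7 × (12190)² = 1.118 × 10⁻⁵ × 11.7 × 148,596,100 ≈ 19,437.3 × g
Target RCF = 19,437.3 − 7,920 = 11,517.3 × g
N² = 11,517.3 / (13.0806 × 10⁻⁵) = 88,048,713
N ≈ √88,048,713 ≈ 9,383.4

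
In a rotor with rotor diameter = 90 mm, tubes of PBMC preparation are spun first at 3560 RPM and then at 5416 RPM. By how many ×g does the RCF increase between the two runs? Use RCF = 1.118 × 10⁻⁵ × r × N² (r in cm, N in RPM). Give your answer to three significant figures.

r = 90 mm / 2 = 45 mm = 4.5 cm
RCF₁ = 1.118 × 10⁻⁵ × 4.5 × (3560)² = 1.118 × 10⁻⁵ × 4.5 × 12,673,600 ≈ 637.6 × g
RCF₂ = 1.118 × 10⁻⁵ × 4.5 × (5416)² = 1.118 × 10⁻⁵ × 4.5 × 29,333,056 ≈ 1,475.7 × g
Increase = 1,475.7 − 637.6 = 838.1

838 ×g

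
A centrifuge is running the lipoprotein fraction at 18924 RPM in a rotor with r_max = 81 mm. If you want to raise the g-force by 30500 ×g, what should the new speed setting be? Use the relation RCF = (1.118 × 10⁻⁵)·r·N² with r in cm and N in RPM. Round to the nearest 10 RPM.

≈ 26360 RPM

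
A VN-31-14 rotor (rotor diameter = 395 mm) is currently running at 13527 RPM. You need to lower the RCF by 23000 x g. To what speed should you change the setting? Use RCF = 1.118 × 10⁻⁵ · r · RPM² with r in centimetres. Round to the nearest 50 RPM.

N₂ ≈ 8900 RPM

r = 395 mm / 2 = 197.5 mm = 19.75 cm
Current RCF = 1.118 × 10⁻⁵ × 19.75 × (13527)² = 1.118 × 10⁻⁵ × 19.75 × 182,979,729 ≈ 40,402.8 × g
Target RCF = 40,402.8 − 23,000 = 17,402.8 × g
N² = 17,402.8 / (22.0805 × 10⁻⁵) = 78,815,244
N ≈ √78,815,244 ≈ 8,877.8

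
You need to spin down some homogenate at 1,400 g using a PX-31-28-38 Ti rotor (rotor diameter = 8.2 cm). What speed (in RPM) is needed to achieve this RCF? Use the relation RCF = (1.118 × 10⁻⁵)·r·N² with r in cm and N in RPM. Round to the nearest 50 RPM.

N ≈ 5550 RPM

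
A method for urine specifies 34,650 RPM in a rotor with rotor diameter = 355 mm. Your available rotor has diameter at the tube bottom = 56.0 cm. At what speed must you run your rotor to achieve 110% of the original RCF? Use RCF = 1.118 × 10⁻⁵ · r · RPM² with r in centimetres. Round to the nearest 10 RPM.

Original rotor: r = 355 mm / 2 = 177.5 mm = 17.75 cm
RCF_original = 1.118 × 10⁻⁵ × 17.75 × (34650)² = 1.118 × 10⁻⁵ × 17.75 × 1,200,622,500 ≈ 238,257.5 × g
Target RCF = 1.1 × 238,257.5 ≈ 262,083.3 × g
Your rotor: r = 56.0 / 2 = 28 cm
262,083.3 = 1.118 × 10⁻⁵ × 28 × N²
N² = 262,083.3 / (31.304 × 10⁻⁵) = 837,219,844
N ≈ √837,219,844 ≈ 28,934.8

28930 RPM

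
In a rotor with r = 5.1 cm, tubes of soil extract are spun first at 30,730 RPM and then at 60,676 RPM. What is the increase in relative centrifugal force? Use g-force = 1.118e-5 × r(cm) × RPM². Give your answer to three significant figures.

156000 g

RCF₁ = 1.118 × 10⁻⁵ × 5.1 × (30730)² = 1.118 × 10⁻⁵ × 5.1 × 944,332,900 ≈ 53,844 × g
RCF₂ = 1.118 × 10⁻⁵ × 5.1 × (60676)² = 1.118 × 10⁻⁵ × 5.1 × 3,681,576,976 ≈ 209,916.2 × g
Increase = 209,916.2 − 53,844 = 156,072.2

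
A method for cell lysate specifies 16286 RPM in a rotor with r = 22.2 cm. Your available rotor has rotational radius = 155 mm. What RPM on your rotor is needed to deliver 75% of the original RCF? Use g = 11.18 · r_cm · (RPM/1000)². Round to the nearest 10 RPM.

RCF_original = 11.18 × 22.2 × (16.286)² = 11.18 × 22.2 × 265.233796 ≈ 65,830 × g
Target RCF = 0.75 × 65,830 ≈ 49,372.5 × g
Your rotor: r = 155 mm = 15.5 cm
49,372.5 = 11.18 × 15.5 × (N/1000)²
(N/1000)² = 49,372.5 / 173.29 = 284.9126
N = 1000 × √284.9126 ≈ 16,879.4

16880 RPM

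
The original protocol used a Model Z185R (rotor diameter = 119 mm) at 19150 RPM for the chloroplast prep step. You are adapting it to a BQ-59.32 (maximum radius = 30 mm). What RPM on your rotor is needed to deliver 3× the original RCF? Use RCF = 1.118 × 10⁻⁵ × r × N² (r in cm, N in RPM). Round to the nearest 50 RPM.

Original rotor: r = 119 mm / 2 = 59.5 mm = 5.95 cm
RCF = 1.118 × 10⁻⁵ × r × N²
RCF_original = 1.118 × 10⁻⁵ × 5.95 × (19150)² = 1.118 × 10⁻⁵ × 5.95 × 366,722,500 ≈ 24,394.7 × g
Target RCF = 3 × 24,394.7 ≈ 73,184.1 × g
Your rotor: r = 30 mm = 3.0 cm
73,184.1 = 1.118 × 10⁻⁵ × 3 × N²
N² = 73,184.1 / (3.354 × 10⁻⁵) = 2,181,994,633
N ≈ √2,181,994,633 ≈ 46,711.8

46700 RPM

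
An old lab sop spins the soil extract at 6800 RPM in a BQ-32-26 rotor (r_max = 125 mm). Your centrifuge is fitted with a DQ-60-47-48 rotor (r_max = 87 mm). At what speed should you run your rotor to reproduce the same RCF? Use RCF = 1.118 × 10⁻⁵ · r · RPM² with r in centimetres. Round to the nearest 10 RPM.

Original rotor: r = 125 mm = 12.5 cm
RCF = 1.118 × 10⁻⁵ × r × N²
RCF_original = 1.118 × 10⁻⁵ × 12.5 × (6800)² = 1.118 × 10⁻⁵ × 12.5 × 46,240,000 ≈ 6,462 × g
Your rotor: r = 87 mm = 8.7 cm
6,462 = 1.118 × 10⁻⁵ × 8.7 × N²
N² = 6,462 / (9.7266 × 10⁻⁵) = 66,436,370
N ≈ √66,436,370 ≈ 8,150.9

≈ 8150 RPM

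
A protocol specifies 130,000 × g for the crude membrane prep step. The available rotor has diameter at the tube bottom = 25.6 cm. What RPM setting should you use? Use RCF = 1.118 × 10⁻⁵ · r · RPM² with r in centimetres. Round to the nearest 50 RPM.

30150 RPM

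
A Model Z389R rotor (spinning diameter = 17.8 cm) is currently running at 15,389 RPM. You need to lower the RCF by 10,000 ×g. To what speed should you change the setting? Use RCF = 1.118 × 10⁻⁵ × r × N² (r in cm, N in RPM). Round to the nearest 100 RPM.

11700 RPM

r = 17.8 / 2 = 8.9 cm
Current RCF = 1.118 × 10⁻⁵ × 8.9 × (15389)² = 1.118 × 10⁻⁵ × 8.9 × 236,821,321 ≈ 23,564.2 × g
Target RCF = 23,564.2 − 10,000 = 13,564.2 × g
N² = 13,564.2 / (9.9502 × 10⁻⁵) = 136,320,878
N ≈ √136,320,878 ≈ 11,675.7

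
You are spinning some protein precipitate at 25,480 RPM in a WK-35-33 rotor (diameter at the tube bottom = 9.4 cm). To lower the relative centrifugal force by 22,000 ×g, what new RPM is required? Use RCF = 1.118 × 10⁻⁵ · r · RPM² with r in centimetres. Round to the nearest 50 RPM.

r = 9.4 / 2 = 4.7 cm
Current RCF = 1.118 × 10⁻⁵ × 4.7 × (25480)² = 1.118 × 10⁻⁵ × 4.7 × 649,230,400 ≈ 34,114.5 × g
Target RCF = 34,114.5 − 22,000 = 12,114.5 × g
N² = 12,114.5 / (5.2546 × 10⁻⁵) = 230,550,375
N ≈ √230,550,375 ≈ 15,183.9

≈ 15200 RPM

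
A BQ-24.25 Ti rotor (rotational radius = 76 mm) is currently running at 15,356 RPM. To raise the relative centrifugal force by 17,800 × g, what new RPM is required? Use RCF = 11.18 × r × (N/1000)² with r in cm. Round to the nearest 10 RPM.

21100 RPM

r = 76 mm = 7.6 cm
Current RCF = 11.18 × 7.6 × (15.356)² = 11.18 × 7.6 × 235.806736 ≈ 20,036 × g
Target RCF = 20,036 + 17,800 = 37,836 × g
(N/1000)² = 37,836 / 84.968 = 445.2971
N = 1000 × √445.2971 ≈ 21,102.1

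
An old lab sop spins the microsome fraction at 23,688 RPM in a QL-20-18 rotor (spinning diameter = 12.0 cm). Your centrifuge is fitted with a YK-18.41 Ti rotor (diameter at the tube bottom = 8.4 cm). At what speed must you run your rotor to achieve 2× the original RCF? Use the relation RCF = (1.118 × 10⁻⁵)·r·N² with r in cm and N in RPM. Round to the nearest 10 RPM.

≈ 40040 RPM

Original rotor: r = 12.0 / 2 = 6 cm
RCF_original = 1.118 × 10⁻⁵ × 6 × (23688)² = 1.118 × 10⁻⁵ × 6 × 561,121,344 ≈ 37,640 × g
Target RCF = 2 × 37,640 ≈ 75,280 × g
Your rotor: r = 8.4 / 2 = 4.2 cm
75,280 = 1.118 × 10⁻⁵ × 4.2 × N²
N² = 75,280 / (4.6956 × 10⁻⁵) = 1,603,202,999
N ≈ √1,603,202,999 ≈ 40,040.0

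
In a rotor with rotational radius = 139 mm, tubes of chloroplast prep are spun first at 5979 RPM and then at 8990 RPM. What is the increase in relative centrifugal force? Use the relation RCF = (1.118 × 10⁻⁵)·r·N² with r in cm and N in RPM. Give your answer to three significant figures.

r = 139 mm = 13.9 cm
RCF₁ = 1.118 × 10⁻⁵ × 13.9 × (5979)² = 1.118 × 10⁻⁵ × 13.9 × 35,748,441 ≈ 5,555.4 × g
RCF₂ = 1.118 × 10⁻⁵ × 13.9 × (8990)² = 1.118 × 10⁻⁵ × 13.9 × 80,820,100 ≈ 12,559.6 × g
Increase = 12,559.6 − 5,555.4 = 7,004.2

7000 x g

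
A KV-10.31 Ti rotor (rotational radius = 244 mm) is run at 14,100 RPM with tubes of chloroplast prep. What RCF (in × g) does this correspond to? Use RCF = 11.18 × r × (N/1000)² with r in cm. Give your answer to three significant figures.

RCF ≈ 54200 × g

r = 244 mm = 24.4 cm
RCF = 11.18 × 24.4 × (14.1)² = 11.18 × 24.4 × 198.81 ≈ 54,233.8 × g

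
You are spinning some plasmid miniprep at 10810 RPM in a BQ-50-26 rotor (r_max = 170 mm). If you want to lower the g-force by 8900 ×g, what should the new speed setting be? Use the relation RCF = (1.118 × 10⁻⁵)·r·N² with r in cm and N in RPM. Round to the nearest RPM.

r = 170 mm = 17.0 cm
Current RCF = 1.118 × 10⁻⁵ × 17 × (10810)² = 1.118 × 10⁻⁵ × 17 × 116,856,100 ≈ 22,209.7 × g
Target RCF = 22,209.7 − 8,900 = 13,309.7 × g
N² = 13,309.7 / (19.006 × 10⁻⁵) = 70,028,938
N ≈ √70,028,938 ≈ 8,368.3

≈ 8368 RPM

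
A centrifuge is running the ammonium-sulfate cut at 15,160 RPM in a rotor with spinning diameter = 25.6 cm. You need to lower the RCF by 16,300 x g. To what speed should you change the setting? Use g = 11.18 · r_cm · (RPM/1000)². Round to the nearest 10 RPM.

N₂ ≈ 10770 RPM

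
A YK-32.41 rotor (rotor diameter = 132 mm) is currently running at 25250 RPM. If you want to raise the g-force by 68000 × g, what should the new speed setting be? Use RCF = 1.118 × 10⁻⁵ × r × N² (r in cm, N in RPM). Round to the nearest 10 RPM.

N₂ ≈ 39490 RPM

r = 132 mm / 2 = 66 mm = 6.6 cm
Current RCF = 1.118 × 10⁻⁵ × 6.6 × (25250)² = 1.118 × 10⁻⁵ × 6.6 × 637,562,500 ≈ 47,044.5 × g
Target RCF = 47,044.5 + 68,000 = 115,044.5 × g
N² = 115,044.5 / (7.3788 × 10⁻⁵) = 1,559,122,079
N ≈ √1,559,122,079 ≈ 39,485.7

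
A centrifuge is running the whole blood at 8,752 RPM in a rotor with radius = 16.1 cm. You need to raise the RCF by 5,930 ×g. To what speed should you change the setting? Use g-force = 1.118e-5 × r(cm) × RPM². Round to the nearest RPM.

Current RCF = 1.118 × 10⁻⁵ × 16.1 × (8752)² = 1.118 × 10⁻⁵ × 16.1 × 76,597,504 ≈ 13,787.4 × g
Target RCF = 13,787.4 + 5,930 = 19,717.4 × g
N² = 19,717.4 / (17.9998 × 10⁻⁵) = 109,542,328
N ≈ √109,542,328 ≈ 10,466.2

≈ 10466 RPM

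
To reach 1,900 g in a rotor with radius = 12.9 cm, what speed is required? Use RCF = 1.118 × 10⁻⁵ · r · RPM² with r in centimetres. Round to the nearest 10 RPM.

≈ 3630 RPM

1,900 = 1.118 × 10⁻⁵ × 12.9 × N²
N² = 1,900 / (14.4222 × 10⁻⁵) = 13,174,134
N ≈ √13,174,134 ≈ 3,629.6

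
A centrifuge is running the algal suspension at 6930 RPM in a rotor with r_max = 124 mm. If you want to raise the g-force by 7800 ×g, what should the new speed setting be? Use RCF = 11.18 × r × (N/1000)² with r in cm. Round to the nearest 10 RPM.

r = 124 mm = 12.4 cm
Current RCF = 11.18 × 12.4 × (6.93)² = 11.18 × 12.4 × 48.0249 ≈ 6,657.8 × g
Target RCF = 6,657.8 + 7,800 = 14,457.8 × g
(N/1000)² = 14,457.8 / 138.632 = 104.2891
N = 1000 × √104.2891 ≈ 10,212.2

10210 RPM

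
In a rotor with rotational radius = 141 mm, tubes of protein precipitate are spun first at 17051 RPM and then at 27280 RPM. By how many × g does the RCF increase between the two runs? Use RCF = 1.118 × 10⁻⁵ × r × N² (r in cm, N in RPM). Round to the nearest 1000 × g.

71000 × g

r = 141 mm = 14.1 cm
RCF₁ = 1.118 × 10⁻⁵ × 14.1 × (17051)² = 1.118 × 10⁻⁵ × 14.1 × 290,736,601 ≈ 45,831.1 × g
RCF₂ = 1.118 × 10⁻⁵ × 14.1 × (27280)² = 1.118 × 10⁻⁵ × 14.1 × 744,198,400 ≈ 117,313.9 × g
Increase = 117,313.9 − 45,831.1 = 71,482.8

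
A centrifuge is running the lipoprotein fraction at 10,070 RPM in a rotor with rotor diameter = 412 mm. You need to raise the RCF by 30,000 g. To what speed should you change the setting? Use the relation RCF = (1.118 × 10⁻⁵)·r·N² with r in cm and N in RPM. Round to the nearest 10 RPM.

r = 412 mm / 2 = 206 mm = 20.6 cm
Current RCF = 1.118 × 10⁻⁵ × 20.6 × (10070)² = 1.118 × 10⁻⁵ × 20.6 × 101,404,900 ≈ 23,354.4 × g
Target RCF = 23,354.4 + 30,000 = 53,354.4 × g
N² = 53,354.4 / (23.0308 × 10⁻⁵) = 231,665,422
N ≈ √231,665,422 ≈ 15,220.6

15220 RPM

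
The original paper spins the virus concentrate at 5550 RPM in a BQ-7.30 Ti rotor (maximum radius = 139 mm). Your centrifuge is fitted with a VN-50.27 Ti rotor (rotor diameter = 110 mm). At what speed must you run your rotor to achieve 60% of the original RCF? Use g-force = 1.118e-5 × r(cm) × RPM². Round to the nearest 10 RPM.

Original rotor: r = 139 mm = 13.9 cm
RCF_original = 1.118 × 10⁻⁵ × 13.9 × (5550)² = 1.118 × 10⁻⁵ × 13.9 × 30,802,500 ≈ 4,786.8 × g
Target RCF = 0.6 × 4,786.8 ≈ 2,872.1 × g
Your rotor: r = 110 mm / 2 = 55 mm = 5.5 cm
2,872.1 = 1.118 × 10⁻⁵ × 5.5 × N²
N² = 2,872.1 / (6.149 × 10⁻⁵) = 46,708,408
N ≈ √46,708,408 ≈ 6,834.4

6830 RPM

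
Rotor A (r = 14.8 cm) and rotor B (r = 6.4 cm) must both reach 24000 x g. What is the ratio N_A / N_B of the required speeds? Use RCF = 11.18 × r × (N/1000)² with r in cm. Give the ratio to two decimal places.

At fixed RCF, N ∝ 1/√r, so N_A/N_B = √(r_B/r_A) = √(6.4/14.8) = √0.432432 = 0.6576.

0.66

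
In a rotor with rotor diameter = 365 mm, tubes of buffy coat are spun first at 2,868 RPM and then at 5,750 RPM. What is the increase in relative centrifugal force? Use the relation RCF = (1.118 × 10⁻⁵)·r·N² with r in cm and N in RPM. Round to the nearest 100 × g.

5100 x g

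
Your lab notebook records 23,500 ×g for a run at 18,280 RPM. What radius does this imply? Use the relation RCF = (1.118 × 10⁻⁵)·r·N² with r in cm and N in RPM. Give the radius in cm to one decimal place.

r ≈ 6.3 cm

23500 = 1.118 × 10⁻⁵ × r × (18280)²
r = 23500 / (1.118 × 10⁻⁵ × 334,158,400) = 23500 / 3735.891 ≈ 6.290 cm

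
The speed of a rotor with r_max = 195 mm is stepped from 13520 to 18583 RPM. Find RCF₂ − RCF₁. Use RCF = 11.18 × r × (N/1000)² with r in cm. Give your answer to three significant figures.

r = 195 mm = 19.5 cm
RCF₁ = 11.18 × 19.5 × (13.52)² = 11.18 × 19.5 × 182.7904 ≈ 39,850.1 × g
RCF₂ = 11.18 × 19.5 × (18.583)² = 11.18 × 19.5 × 345.327889 ≈ 75,284.9 × g
Increase = 75,284.9 − 39,850.1 = 35,434.8

≈ 35400 x g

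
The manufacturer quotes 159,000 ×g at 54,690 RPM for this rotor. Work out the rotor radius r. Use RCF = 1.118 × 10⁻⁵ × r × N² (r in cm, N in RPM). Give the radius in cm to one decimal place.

RCF = 1.118 × 10⁻⁵ × r × N²
159000 = 1.118 × 10⁻⁵ × r × (54690)²
r = 159000 / (1.118 × 10⁻⁵ × 2,990,996,100) = 159000 / 33439.34 ≈ 4.755 cm

r ≈ 4.8 cm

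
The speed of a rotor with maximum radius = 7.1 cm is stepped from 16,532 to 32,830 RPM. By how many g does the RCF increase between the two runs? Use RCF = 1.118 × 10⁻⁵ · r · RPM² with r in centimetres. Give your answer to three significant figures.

≈ 63900 g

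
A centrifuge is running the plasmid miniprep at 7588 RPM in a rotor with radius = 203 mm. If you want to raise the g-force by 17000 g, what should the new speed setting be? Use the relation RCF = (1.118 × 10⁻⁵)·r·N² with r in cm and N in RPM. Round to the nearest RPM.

≈ 11510 RPM

r = 203 mm = 20.3 cm
Current RCF = 1.118 × 10⁻⁵ × 20.3 × (7588)² = 1.118 × 10⁻⁵ × 20.3 × 57,577,744 ≈ 13,067.5 × g
Target RCF = 13,067.5 + 17,000 = 30,067.5 × g
N² = 30,067.5 / (22.6954 × 10⁻⁵) = 132,482,794
N ≈ √132,482,794 ≈ 11,510.1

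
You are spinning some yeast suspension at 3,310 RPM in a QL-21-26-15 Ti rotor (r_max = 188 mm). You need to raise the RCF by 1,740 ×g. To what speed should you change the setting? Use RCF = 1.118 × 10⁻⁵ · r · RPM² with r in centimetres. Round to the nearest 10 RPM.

≈ 4390 RPM

r = 188 mm = 18.8 cm
Current RCF = 1.118 × 10⁻⁵ × 18.8 × (3310)² = 1.118 × 10⁻⁵ × 18.8 × 10,956,100 ≈ 2,302.8 × g
Target RCF = 2,302.8 + 1,740 = 4,042.8 × g
N² = 4,042.8 / (21.0184 × 10⁻⁵) = 19,234,575
N ≈ √19,234,575 ≈ 4,385.7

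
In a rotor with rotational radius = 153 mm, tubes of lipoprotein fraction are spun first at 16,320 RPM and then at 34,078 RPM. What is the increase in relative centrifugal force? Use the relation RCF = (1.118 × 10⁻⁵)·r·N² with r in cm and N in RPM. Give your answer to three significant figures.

≈ 153000 × g

r = 153 mm = 15.3 cm
RCF₁ = 1.118 × 10⁻⁵ × 15.3 × (16320)² = 1.118 × 10⁻⁵ × 15.3 × 266,342,400 ≈ 45,558.9 × g
RCF₂ = 1.118 × 10⁻⁵ × 15.3 × (34078)² = 1.118 × 10⁻⁵ × 15.3 × 1,161,310,084 ≈ 198,646.7 × g
Increase = 198,646.7 − 45,558.9 = 153,087.8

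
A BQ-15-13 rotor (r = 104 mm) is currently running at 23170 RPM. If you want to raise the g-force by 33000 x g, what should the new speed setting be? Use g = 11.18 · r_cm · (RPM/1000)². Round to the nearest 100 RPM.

28600 RPM

r = 104 mm = 10.4 cm
Current RCF = 11.18 × 10.4 × (23.17)² = 11.18 × 10.4 × 536.8489 ≈ 62,420.5 × g
Target RCF = 62,420.5 + 33,000 = 95,420.5 × g
(N/1000)² = 95,420.5 / 116.272 = 820.6662
N = 1000 × √820.6662 ≈ 28,647.3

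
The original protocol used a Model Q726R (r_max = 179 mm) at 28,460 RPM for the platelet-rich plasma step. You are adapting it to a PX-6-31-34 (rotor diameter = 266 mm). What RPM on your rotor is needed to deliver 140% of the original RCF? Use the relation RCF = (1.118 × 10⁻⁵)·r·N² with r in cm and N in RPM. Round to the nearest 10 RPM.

39070 RPM

Original rotor: r = 179 mm = 17.9 cm
RCF_original = 1.118 × 10⁻⁵ × 17.9 × (28460)² = 1.118 × 10⁻⁵ × 17.9 × 809,971,600 ≈ 162,093.1 × g
Target RCF = 1.4 × 162,093.1 ≈ 226,930.3 × g
Your rotor: r = 266 mm / 2 = 133 mm = 13.3 cm
226,930.3 = 1.118 × 10⁻⁵ × 13.3 × N²
N² = 226,930.3 / (14.8694 × 10⁻⁵) = 1,526,156,402
N ≈ √1,526,156,402 ≈ 39,066.1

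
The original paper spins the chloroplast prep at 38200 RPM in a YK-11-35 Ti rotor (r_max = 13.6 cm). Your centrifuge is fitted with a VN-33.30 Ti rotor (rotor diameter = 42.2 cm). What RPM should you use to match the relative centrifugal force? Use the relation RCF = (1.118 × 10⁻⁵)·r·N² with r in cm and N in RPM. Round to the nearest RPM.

≈ 30668 RPM

RCF_original = 1.118 × 10⁻⁵ × 13.6 × (38200)² = 1.118 × 10⁻⁵ × 13.6 × 1,459,240,000 ≈ 221,874.5 × g
Your rotor: r = 42.2 / 2 = 21.1 cm
221,874.5 = 1.118 × 10⁻⁵ × 21.1 × N²
N² = 221,874.5 / (23.5898 × 10⁻⁵) = 940,552,697
N ≈ √940,552,697 ≈ 30,668.4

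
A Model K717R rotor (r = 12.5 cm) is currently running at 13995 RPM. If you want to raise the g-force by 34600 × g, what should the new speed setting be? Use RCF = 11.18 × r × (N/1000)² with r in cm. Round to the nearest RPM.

≈ 21058 RPM

Current RCF = 11.18 × 12.5 × (13.995)² = 11.18 × 12.5 × 195.860025 ≈ 27,371.4 × g
Target RCF = 27,371.4 + 34,600 = 61,971.4 × g
(N/1000)² = 61,971.4 / 139.75 = 443.4447
N = 1000 × √443.4447 ≈ 21,058.1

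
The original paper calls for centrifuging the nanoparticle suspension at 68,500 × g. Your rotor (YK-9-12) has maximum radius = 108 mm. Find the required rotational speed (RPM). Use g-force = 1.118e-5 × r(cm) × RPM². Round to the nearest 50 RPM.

N ≈ 23800 RPM

r = 108 mm = 10.8 cm
68,500 = 1.118 × 10⁻⁵ × 10.8 × N²
N² = 68,500 / (12.0744 × 10⁻⁵) = 567,315,974
N ≈ √567,315,974 ≈ 23,818.4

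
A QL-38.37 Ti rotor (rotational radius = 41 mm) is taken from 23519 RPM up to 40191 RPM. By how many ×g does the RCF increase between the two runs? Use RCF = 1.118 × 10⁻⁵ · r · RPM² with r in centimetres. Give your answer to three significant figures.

≈ 48700 ×g

r = 41 mm = 4.1 cm
RCF₁ = 1.118 × 10⁻⁵ × 4.1 × (23519)² = 1.118 × 10⁻⁵ × 4.1 × 553,143,361 ≈ 25,355 × g
RCF₂ = 1.118 × 10⁻⁵ × 4.1 × (40191)² = 1.118 × 10⁻⁵ × 4.1 × 1,615,316,481 ≈ 74,042.9 × g
Increase = 74,042.9 − 25,355 = 48,687.9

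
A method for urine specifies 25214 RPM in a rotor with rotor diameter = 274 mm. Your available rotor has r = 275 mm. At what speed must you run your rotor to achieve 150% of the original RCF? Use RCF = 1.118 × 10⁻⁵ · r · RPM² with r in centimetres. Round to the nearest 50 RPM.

≈ 21800 RPM

Original rotor: r = 274 mm / 2 = 137 mm = 13.7 cm
RCF_original = 1.118 × 10⁻⁵ × 13.7 × (25214)² = 1.118 × 10⁻⁵ × 13.7 × 635,745,796 ≈ 97,374.6 × g
Target RCF = 1.5 × 97,374.6 ≈ 146,061.9 × g
Your rotor: r = 275 mm = 27.5 cm
146,061.9 = 1.118 × 10⁻⁵ × 27.5 × N²
N² = 146,061.9 / (30.745 × 10⁻⁵) = 475,075,297
N ≈ √475,075,297 ≈ 21,796.2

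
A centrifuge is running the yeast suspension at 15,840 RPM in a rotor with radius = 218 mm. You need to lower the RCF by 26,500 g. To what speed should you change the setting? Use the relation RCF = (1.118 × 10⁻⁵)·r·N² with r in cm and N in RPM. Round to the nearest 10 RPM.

≈ 11920 RPM

r = 218 mm = 21.8 cm
Current RCF = 1.118 × 10⁻⁵ × 21.8 × (15840)² = 1.118 × 10⁻⁵ × 21.8 × 250,905,600 ≈ 61,151.7 × g
Target RCF = 61,151.7 − 26,500 = 34,651.7 × g
N² = 34,651.7 / (24.3724 × 10⁻⁵) = 142,175,986
N ≈ √142,175,986 ≈ 11,923.8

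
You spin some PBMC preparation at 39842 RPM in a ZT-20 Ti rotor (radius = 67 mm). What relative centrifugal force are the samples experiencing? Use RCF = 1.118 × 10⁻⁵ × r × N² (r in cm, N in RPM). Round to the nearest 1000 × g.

RCF ≈ 119000 g

r = 67 mm = 6.7 cm
RCF = 1.118 × 10⁻⁵ × r × N²
RCF = 1.118 × 10⁻⁵ × 6.7 × (39842)² = 1.118 × 10⁻⁵ × 6.7 × 1,587,384,964 ≈ 118,904.7 × g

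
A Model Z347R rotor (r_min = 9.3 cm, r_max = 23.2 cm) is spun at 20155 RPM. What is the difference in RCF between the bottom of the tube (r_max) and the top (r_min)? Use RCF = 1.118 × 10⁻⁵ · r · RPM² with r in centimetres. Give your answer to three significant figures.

63100 ×g

RCF_max = 1.118 × 10⁻⁵ × 23.2 × (20155)² = 1.118 × 10⁻⁵ × 23.2 × 406,224,025 ≈ 105,364.8 × g
RCF_min = 1.118 × 10⁻⁵ × 9.3 × (20155)² = 1.118 × 10⁻⁵ × 9.3 × 406,224,025 ≈ 42,236.7 × g
ΔRCF = 105,364.8 − 42,236.7 = 63,128.1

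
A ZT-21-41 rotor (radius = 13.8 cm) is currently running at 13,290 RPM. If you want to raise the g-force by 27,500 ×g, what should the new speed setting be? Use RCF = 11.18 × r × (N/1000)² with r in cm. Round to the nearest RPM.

18838 RPM

Current RCF = 11.18 × 13.8 × (13.29)² = 11.18 × 13.8 × 176.6241 ≈ 27,250.3 × g
Target RCF = 27,250.3 + 27,500 = 54,750.3 × g
(N/1000)² = 54,750.3 / 154.284 = 354.867
N = 1000 × √354.867 ≈ 18,837.9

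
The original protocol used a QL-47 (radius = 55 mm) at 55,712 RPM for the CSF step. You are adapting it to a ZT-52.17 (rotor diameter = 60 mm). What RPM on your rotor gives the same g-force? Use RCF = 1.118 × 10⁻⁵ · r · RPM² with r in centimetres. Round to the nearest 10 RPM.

Original rotor: r = 55 mm = 5.5 cm
RCF = 1.118 × 10⁻⁵ × r × N²
RCF_original = 1.118 × 10⁻⁵ × 5.5 × (55712)² = 1.118 × 10⁻⁵ × 5.5 × 3,103,826,944 ≈ 190,854.3 × g
Your rotor: r = 60 mm / 2 = 30 mm = 3 cm
190,854.3 = 1.118 × 10⁻⁵ × 3 × N²
N² = 190,854.3 / (3.354 × 10⁻⁵) = 5,690,348,837
N ≈ √5,690,348,837 ≈ 75,434.4

75430 RPM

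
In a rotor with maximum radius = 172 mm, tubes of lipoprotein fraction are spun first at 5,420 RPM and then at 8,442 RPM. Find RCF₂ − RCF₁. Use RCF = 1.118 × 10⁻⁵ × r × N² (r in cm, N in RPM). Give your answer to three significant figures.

8060 x g

r = 172 mm = 17.2 cm
RCF₁ = 1.118 × 10⁻⁵ × 17.2 × (5420)² = 1.118 × 10⁻⁵ × 17.2 × 29,376,400 ≈ 5,649 × g
RCF₂ = 1.118 × 10⁻⁵ × 17.2 × (8442)² = 1.118 × 10⁻⁵ × 17.2 × 71,267,364 ≈ 13,704.4 × g
Increase = 13,704.4 − 5,649 = 8,055.4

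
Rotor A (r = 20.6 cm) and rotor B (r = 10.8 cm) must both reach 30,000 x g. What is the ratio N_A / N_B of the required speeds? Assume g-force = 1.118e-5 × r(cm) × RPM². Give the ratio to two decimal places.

At fixed RCF, N ∝ 1/√r, so N_A/N_B = √(r_B/r_A) = √(10.8/20.6) = √0.524272 = 0.7241.

0.72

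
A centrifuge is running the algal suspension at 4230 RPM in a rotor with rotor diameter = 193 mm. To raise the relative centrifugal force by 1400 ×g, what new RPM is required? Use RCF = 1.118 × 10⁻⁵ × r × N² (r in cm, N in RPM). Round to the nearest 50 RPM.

5550 RPM

r = 193 mm / 2 = 96.5 mm = 9.65 cm
Current RCF = 1.118 × 10⁻⁵ × 9.65 × (4230)² = 1.118 × 10⁻⁵ × 9.65 × 17,892,900 ≈ 1,930.4 × g
Target RCF = 1,930.4 + 1,400 = 3,330.4 × g
N² = 3,330.4 / (10.7887 × 10⁻⁵) = 30,869,336
N ≈ √30,869,336 ≈ 5,556.0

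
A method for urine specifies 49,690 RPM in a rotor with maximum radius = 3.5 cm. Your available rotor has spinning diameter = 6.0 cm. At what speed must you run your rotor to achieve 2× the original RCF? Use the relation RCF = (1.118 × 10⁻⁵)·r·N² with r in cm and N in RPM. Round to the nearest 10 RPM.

≈ 75900 RPM

RCF = 1.118 × 10⁻⁵ × r × N²
RCF_original = 1.118 × 10⁻⁵ × 3.5 × (49690)² = 1.118 × 10⁻⁵ × 3.5 × 2,469,096,100 ≈ 96,615.7 × g
Target RCF = 2 × 96,615.7 ≈ 193,231.4 × g
Your rotor: r = 6.0 / 2 = 3 cm
193,231.4 = 1.118 × 10⁻⁵ × 3 × N²
N² = 193,231.4 / (3.354 × 10⁻⁵) = 5,761,222,421
N ≈ √5,761,222,421 ≈ 75,902.7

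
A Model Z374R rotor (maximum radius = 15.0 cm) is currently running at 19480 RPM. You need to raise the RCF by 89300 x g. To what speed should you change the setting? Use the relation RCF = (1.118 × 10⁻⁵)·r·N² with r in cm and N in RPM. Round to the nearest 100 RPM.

Current RCF = 1.118 × 10⁻⁵ × 15 × (19480)² = 1.118 × 10⁻⁵ × 15 × 379,470,400 ≈ 63,637.2 × g
Target RCF = 63,637.2 + 89,300 = 152,937.2 × g
N² = 152,937.2 / (16.77 × 10⁻⁵) = 911,968,992
N ≈ √911,968,992 ≈ 30,198.8

N₂ ≈ 30200 RPM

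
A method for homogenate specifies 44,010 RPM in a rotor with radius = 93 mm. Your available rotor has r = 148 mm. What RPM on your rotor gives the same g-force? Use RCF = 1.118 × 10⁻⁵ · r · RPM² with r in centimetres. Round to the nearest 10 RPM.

≈ 34890 RPM

Original rotor: r = 93 mm = 9.3 cm
RCF = 1.118 × 10⁻⁵ × r × N²
RCF_original = 1.118 × 10⁻⁵ × 9.3 × (44010)² = 1.118 × 10⁻⁵ × 9.3 × 1,936,880,100 ≈ 201,385.2 × g
Your rotor: r = 148 mm = 14.8 cm
201,385.2 = 1.118 × 10⁻⁵ × 14.8 × N²
N² = 201,385.2 / (16.5464 × 10⁻⁵) = 1,217,093,748
N ≈ √1,217,093,748 ≈ 34,886.9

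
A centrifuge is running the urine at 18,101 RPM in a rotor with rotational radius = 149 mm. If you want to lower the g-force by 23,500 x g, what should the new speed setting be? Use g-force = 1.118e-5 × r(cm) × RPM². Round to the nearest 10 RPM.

r = 149 mm = 14.9 cm
Current RCF = 1.118 × 10⁻⁵ × 14.9 × (18101)² = 1.118 × 10⁻⁵ × 14.9 × 327,646,201 ≈ 54,580 × g
Target RCF = 54,580 − 23,500 = 31,080 × g
N² = 31,080 / (16.6582 × 10⁻⁵) = 186,574,780
N ≈ √186,574,780 ≈ 13,659.2

N₂ ≈ 13660 RPM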